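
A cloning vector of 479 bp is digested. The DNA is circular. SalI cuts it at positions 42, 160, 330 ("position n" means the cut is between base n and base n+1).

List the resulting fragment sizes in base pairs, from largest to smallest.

Circular molecule, 3 cuts → 3 fragments:
  160 − 42 = 118 bp
  330 − 160 = 170 bp
  wrap: 479 − 330 + 42 = 191 bp
Sorted largest to smallest: 191, 170, 118 bp.

191, 170, 118 bp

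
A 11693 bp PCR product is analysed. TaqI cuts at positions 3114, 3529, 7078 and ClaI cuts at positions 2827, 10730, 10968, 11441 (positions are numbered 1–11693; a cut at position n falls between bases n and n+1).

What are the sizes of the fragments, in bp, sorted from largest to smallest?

Combined cut positions (sorted): 2827, 3114, 3529, 7078, 10730, 10968, 11441.
Linear molecule, 7 cuts → 8 fragments:
  2827 − 0 = 2827 bp
  3114 − 2827 = 287 bp
  3529 − 3114 = 415 bp
  7078 − 3529 = 3549 bp
  10730 − 7078 = 3652 bp
  10968 − 10730 = 238 bp
  11441 − 10968 = 473 bp
  11693 − 11441 = 252 bp
Sorted largest to smallest: 3652, 3549, 2827, 473, 415, 287, 252, 238 bp.

3652, 3549, 2827, 473, 415, 287, 252, 238 bp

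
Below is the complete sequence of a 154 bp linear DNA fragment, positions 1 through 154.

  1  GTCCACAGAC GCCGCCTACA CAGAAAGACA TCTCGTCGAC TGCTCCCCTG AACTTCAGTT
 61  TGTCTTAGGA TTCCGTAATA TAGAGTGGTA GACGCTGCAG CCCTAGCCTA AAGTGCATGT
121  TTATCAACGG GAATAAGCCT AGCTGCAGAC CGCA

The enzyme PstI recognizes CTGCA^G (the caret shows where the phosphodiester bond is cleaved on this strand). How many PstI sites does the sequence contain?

2

CTGCAG occurs starting at positions 95, 143.
PstI cuts at 2 sites.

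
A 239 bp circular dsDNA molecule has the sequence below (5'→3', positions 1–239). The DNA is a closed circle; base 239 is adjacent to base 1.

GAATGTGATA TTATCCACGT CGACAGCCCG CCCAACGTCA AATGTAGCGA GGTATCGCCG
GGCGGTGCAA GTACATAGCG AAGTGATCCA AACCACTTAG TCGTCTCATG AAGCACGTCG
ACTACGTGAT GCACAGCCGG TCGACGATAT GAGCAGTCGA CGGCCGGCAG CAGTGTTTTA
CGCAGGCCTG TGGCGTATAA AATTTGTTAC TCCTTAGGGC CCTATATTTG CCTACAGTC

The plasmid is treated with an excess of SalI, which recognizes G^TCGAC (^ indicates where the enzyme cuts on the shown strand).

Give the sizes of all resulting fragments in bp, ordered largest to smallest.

SalI sites (GTCGAC) start at positions 19, 117, 140, 156.
SalI cuts after the first base of each site, so after positions 19, 117, 140, 156.
Circular molecule, 4 cuts → 4 fragments:
  20–117 → 98 bp
  118–140 → 23 bp
  141–156 → 16 bp
  157–239 then 1–19 → 83 + 19 = 102 bp
Sorted largest to smallest: 102, 98, 23, 16 bp.

102, 98, 23, 16 bp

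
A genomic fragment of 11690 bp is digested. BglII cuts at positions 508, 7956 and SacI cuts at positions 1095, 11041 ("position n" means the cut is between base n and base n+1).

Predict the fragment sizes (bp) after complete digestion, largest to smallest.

6861, 3085, 649, 587, 508 bp

Combined cut positions (sorted): 508, 1095, 7956, 11041.
Linear molecule, 4 cuts → 5 fragments:
  508 − 0 = 508 bp
  1095 − 508 = 587 bp
  7956 − 1095 = 6861 bp
  11041 − 7956 = 3085 bp
  11690 − 11041 = 649 bp
Sorted largest to smallest: 6861, 3085, 649, 587, 508 bp.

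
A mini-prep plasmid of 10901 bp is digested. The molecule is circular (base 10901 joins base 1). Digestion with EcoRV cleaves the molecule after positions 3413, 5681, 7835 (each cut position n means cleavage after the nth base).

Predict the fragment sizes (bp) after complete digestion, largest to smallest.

Circular molecule, 3 cuts → 3 fragments:
  5681 − 3413 = 2268 bp
  7835 − 5681 = 2154 bp
  wrap: 10901 − 7835 + 3413 = 6479 bp
Sorted largest to smallest: 6479, 2268, 2154 bp.

6479, 2268, 2154 bp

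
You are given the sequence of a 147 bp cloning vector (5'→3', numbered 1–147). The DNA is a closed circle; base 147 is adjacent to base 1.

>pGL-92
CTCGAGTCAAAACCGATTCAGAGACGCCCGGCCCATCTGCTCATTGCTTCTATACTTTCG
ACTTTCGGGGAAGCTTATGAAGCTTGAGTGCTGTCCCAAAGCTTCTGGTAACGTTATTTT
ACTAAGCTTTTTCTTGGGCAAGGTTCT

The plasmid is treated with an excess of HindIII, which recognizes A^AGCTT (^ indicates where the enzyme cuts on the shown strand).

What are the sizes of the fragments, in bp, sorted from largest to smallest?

94, 25, 19, 9 bp

HindIII sites (AAGCTT) start at positions 71, 80, 99, 124.
HindIII cuts after the first base of each site, so after positions 71, 80, 99, 124.
Circular molecule, 4 cuts → 4 fragments:
  72–80 → 9 bp
  81–99 → 19 bp
  100–124 → 25 bp
  125–147 then 1–71 → 23 + 71 = 94 bp
Sorted largest to smallest: 94, 25, 19, 9 bp.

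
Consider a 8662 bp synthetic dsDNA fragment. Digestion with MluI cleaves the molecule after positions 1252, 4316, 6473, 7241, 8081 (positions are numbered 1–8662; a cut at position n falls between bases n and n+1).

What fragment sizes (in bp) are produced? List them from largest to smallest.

3064, 2157, 1252, 840, 768, 581 bp

Linear molecule, 5 cuts → 6 fragments:
  1252 − 0 = 1252 bp
  4316 − 1252 = 3064 bp
  6473 − 4316 = 2157 bp
  7241 − 6473 = 768 bp
  8081 − 7241 = 840 bp
  8662 − 8081 = 581 bp
Sorted largest to smallest: 3064, 2157, 1252, 840, 768, 581 bp.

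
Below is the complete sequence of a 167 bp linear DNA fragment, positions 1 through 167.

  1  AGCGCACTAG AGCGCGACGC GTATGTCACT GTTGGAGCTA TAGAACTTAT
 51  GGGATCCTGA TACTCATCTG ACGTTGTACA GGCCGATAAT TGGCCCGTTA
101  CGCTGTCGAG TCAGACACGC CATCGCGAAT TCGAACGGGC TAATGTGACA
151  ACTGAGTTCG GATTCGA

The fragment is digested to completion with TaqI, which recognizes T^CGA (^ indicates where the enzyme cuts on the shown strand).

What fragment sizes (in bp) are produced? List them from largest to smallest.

TaqI sites (TCGA) start at positions 106, 131, 164.
TaqI cuts after the first base of each site, so after positions 106, 131, 164.
Linear molecule, 3 cuts → 4 fragments:
  1–106 → 106 bp
  107–131 → 25 bp
  132–164 → 33 bp
  165–167 → 3 bp
Sorted largest to smallest: 106, 33, 25, 3 bp.

106, 33, 25, 3 bp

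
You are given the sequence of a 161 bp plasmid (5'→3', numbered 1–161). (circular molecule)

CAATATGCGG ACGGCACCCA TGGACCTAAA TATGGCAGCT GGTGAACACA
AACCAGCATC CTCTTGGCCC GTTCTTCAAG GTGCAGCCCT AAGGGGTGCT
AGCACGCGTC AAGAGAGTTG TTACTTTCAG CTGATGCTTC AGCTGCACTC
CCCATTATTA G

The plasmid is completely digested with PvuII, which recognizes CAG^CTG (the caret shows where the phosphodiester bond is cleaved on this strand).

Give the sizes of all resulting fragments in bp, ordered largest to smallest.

92, 57, 12 bp

PvuII sites (CAGCTG) start at positions 36, 128, 140.
PvuII cuts after base 3 of each site, so after positions 38, 130, 142.
Circular molecule, 3 cuts → 3 fragments:
  39–130 → 92 bp
  131–142 → 12 bp
  143–161 then 1–38 → 19 + 38 = 57 bp
Sorted largest to smallest: 92, 57, 12 bp.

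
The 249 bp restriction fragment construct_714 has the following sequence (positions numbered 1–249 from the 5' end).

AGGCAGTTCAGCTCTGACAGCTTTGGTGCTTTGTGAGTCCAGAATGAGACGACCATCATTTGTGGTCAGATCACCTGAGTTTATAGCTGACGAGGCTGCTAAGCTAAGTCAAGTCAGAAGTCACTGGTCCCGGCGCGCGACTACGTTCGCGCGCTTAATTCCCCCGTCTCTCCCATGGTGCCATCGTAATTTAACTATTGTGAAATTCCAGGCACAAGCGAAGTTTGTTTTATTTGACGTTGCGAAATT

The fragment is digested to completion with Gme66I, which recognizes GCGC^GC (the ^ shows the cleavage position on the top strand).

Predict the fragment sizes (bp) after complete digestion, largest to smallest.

Gme66I sites (GCGCGC) start at positions 133, 149.
Gme66I cuts after base 4 of each site, so after positions 136, 152.
Linear molecule, 2 cuts → 3 fragments:
  1–136 → 136 bp
  137–152 → 16 bp
  153–249 → 97 bp
Sorted largest to smallest: 136, 97, 16 bp.

136, 97, 16 bp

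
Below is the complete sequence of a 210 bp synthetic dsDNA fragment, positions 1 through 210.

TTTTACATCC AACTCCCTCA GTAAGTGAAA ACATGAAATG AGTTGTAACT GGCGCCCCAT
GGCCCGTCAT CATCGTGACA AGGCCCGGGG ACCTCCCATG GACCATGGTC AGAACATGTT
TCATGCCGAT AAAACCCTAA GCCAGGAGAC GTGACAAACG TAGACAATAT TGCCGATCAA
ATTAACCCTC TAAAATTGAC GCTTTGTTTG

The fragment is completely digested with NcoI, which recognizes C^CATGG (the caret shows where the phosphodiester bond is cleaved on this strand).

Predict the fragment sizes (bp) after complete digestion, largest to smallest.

NcoI sites (CCATGG) start at positions 57, 96, 103.
NcoI cuts after the first base of each site, so after positions 57, 96, 103.
Linear molecule, 3 cuts → 4 fragments:
  1–57 → 57 bp
  58–96 → 39 bp
  97–103 → 7 bp
  104–210 → 107 bp
Sorted largest to smallest: 107, 57, 39, 7 bp.

107, 57, 39, 7 bp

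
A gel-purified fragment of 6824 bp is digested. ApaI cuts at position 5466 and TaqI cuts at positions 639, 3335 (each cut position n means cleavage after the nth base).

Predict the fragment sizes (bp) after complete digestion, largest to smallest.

2696, 2131, 1358, 639 bp

Combined cut positions (sorted): 639, 3335, 5466.
Linear molecule, 3 cuts → 4 fragments:
  639 − 0 = 639 bp
  3335 − 639 = 2696 bp
  5466 − 3335 = 2131 bp
  6824 − 5466 = 1358 bp
Sorted largest to smallest: 2696, 2131, 1358, 639 bp.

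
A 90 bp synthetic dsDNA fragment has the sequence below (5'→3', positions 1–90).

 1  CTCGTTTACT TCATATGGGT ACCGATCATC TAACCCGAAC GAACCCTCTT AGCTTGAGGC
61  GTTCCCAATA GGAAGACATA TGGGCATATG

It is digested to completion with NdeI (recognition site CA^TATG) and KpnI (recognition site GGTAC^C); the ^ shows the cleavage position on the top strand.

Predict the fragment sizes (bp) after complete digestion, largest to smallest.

NdeI sites (CATATG) start at positions 12, 77, 85.
NdeI cuts after base 2 of each site, so after positions 13, 78, 86.
The KpnI site (GGTACC) starts at position 18.
KpnI cuts after base 5 of each site (before the last base), so after position 22.
Combined cut positions: 13, 22, 78, 86.
Linear molecule, 4 cuts → 5 fragments:
  1–13 → 13 bp
  14–22 → 9 bp
  23–78 → 56 bp
  79–86 → 8 bp
  87–90 → 4 bp
Sorted largest to smallest: 56, 13, 9, 8, 4 bp.

56, 13, 9, 8, 4 bp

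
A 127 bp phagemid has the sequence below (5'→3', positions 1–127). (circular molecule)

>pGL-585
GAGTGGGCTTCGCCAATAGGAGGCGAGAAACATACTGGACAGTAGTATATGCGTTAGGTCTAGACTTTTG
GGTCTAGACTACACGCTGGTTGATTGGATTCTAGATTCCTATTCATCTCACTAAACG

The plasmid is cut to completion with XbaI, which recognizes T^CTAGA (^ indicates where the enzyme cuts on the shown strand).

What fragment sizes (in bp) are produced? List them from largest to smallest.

86, 27, 14 bp

XbaI sites (TCTAGA) start at positions 59, 73, 100.
XbaI cuts after the first base of each site, so after positions 59, 73, 100.
Circular molecule, 3 cuts → 3 fragments:
  60–73 → 14 bp
  74–100 → 27 bp
  101–127 then 1–59 → 27 + 59 = 86 bp
Sorted largest to smallest: 86, 27, 14 bp.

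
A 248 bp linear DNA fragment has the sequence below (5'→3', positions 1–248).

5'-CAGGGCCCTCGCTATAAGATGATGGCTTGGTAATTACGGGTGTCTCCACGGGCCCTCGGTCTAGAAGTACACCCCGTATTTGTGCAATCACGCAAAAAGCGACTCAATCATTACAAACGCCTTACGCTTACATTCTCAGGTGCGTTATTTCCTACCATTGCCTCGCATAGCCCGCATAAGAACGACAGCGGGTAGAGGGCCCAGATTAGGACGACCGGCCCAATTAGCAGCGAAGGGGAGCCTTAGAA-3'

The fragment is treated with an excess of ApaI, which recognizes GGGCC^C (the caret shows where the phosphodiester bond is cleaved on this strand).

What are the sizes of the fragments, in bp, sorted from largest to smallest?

ApaI sites (GGGCCC) start at positions 3, 50, 197.
ApaI cuts after base 5 of each site (before the last base), so after positions 7, 54, 201.
Linear molecule, 3 cuts → 4 fragments:
  1–7 → 7 bp
  8–54 → 47 bp
  55–201 → 147 bp
  202–248 → 47 bp
Sorted largest to smallest: 147, 47, 47, 7 bp.

147, 47, 47, 7 bp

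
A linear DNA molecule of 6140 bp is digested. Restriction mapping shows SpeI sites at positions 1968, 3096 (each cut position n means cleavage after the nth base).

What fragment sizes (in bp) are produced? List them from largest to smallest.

3044, 1968, 1128 bp

Linear molecule, 2 cuts → 3 fragments:
  1968 − 0 = 1968 bp
  3096 − 1968 = 1128 bp
  6140 − 3096 = 3044 bp
Sorted largest to smallest: 3044, 1968, 1128 bp.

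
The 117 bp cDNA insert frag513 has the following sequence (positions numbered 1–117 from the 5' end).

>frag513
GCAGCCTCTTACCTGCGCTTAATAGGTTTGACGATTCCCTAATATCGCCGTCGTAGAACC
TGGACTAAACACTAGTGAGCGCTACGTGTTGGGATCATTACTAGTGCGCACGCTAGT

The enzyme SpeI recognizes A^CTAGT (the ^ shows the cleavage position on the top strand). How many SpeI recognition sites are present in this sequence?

2

ACTAGT occurs starting at positions 71, 100.
SpeI cuts at 2 sites.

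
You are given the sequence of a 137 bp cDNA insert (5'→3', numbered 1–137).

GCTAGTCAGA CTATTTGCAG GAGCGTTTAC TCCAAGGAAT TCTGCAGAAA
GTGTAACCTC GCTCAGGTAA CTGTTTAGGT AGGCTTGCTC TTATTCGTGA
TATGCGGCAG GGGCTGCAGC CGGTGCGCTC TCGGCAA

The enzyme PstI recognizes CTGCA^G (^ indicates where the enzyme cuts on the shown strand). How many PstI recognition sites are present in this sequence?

CTGCAG occurs starting at positions 42, 114.
PstI cuts at 2 sites.

2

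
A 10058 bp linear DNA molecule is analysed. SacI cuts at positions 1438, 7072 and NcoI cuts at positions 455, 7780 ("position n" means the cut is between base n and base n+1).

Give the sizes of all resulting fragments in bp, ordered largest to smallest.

Combined cut positions (sorted): 455, 1438, 7072, 7780.
Linear molecule, 4 cuts → 5 fragments:
  455 − 0 = 455 bp
  1438 − 455 = 983 bp
  7072 − 1438 = 5634 bp
  7780 − 7072 = 708 bp
  10058 − 7780 = 2278 bp
Sorted largest to smallest: 5634, 2278, 983, 708, 455 bp.

5634, 2278, 983, 708, 455 bp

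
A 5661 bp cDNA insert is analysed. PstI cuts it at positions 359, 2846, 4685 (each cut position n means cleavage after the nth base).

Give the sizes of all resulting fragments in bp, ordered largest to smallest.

Linear molecule, 3 cuts → 4 fragments:
  359 − 0 = 359 bp
  2846 − 359 = 2487 bp
  4685 − 2846 = 1839 bp
  5661 − 4685 = 976 bp
Sorted largest to smallest: 2487, 1839, 976, 359 bp.

2487, 1839, 976, 359 bp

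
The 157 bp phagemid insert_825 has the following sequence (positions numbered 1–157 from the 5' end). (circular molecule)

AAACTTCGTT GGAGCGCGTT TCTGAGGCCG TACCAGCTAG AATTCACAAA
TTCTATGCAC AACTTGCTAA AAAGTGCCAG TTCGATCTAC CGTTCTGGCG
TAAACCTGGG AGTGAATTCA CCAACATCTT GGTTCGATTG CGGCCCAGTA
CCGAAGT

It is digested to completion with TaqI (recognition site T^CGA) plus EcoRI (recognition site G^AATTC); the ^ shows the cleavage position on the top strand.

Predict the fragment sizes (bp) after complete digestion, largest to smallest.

TaqI sites (TCGA) start at positions 82, 134.
TaqI cuts after the first base of each site, so after positions 82, 134.
EcoRI sites (GAATTC) start at positions 40, 114.
EcoRI cuts after the first base of each site, so after positions 40, 114.
Combined cut positions: 40, 82, 114, 134.
Circular molecule, 4 cuts → 4 fragments:
  41–82 → 42 bp
  83–114 → 32 bp
  115–134 → 20 bp
  135–157 then 1–40 → 23 + 40 = 63 bp
Sorted largest to smallest: 63, 42, 32, 20 bp.

63, 42, 32, 20 bp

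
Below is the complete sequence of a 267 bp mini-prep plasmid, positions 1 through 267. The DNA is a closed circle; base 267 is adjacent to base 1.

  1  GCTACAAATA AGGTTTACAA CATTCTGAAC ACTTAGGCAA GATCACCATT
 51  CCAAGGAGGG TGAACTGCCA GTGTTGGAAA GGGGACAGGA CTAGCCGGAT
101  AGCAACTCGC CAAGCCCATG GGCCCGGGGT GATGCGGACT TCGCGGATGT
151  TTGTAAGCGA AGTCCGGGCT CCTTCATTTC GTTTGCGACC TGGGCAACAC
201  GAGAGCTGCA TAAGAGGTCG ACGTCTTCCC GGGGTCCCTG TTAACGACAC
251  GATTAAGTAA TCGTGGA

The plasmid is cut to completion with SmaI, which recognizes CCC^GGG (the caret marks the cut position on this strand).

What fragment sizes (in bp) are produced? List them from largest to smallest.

162, 105 bp

SmaI sites (CCCGGG) start at positions 123, 228.
SmaI cuts after base 3 of each site, so after positions 125, 230.
Circular molecule, 2 cuts → 2 fragments:
  126–230 → 105 bp
  231–267 then 1–125 → 37 + 125 = 162 bp
Sorted largest to smallest: 162, 105 bp.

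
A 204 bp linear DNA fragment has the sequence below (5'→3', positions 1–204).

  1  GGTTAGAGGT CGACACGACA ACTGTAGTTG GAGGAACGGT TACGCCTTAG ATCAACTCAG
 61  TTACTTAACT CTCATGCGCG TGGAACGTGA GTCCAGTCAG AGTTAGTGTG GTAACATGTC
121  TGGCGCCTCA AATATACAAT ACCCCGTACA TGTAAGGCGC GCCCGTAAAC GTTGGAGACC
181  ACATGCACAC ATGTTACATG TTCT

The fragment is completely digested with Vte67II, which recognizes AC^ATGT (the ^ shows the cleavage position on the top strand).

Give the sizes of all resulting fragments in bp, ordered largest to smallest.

Vte67II sites (ACATGT) start at positions 114, 148, 189, 196.
Vte67II cuts after base 2 of each site, so after positions 115, 149, 190, 197.
Linear molecule, 4 cuts → 5 fragments:
  1–115 → 115 bp
  116–149 → 34 bp
  150–190 → 41 bp
  191–197 → 7 bp
  198–204 → 7 bp
Sorted largest to smallest: 115, 41, 34, 7, 7 bp.

115, 41, 34, 7, 7 bp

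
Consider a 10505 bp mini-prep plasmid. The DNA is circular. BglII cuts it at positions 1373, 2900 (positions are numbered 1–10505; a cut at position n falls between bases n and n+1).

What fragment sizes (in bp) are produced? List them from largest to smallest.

Circular molecule, 2 cuts → 2 fragments:
  2900 − 1373 = 1527 bp
  wrap: 10505 − 2900 + 1373 = 8978 bp
Sorted largest to smallest: 8978, 1527 bp.

8978, 1527 bp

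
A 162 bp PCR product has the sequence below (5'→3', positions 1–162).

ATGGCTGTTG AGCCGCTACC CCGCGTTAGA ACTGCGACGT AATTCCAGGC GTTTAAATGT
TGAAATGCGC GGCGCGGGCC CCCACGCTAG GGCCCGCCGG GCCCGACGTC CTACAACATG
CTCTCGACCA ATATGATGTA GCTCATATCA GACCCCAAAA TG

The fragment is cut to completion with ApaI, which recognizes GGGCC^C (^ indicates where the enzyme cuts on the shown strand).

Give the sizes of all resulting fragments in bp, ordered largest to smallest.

ApaI sites (GGGCCC) start at positions 76, 90, 99.
ApaI cuts after base 5 of each site (before the last base), so after positions 80, 94, 103.
Linear molecule, 3 cuts → 4 fragments:
  1–80 → 80 bp
  81–94 → 14 bp
  95–103 → 9 bp
  104–162 → 59 bp
Sorted largest to smallest: 80, 59, 14, 9 bp.

80, 59, 14, 9 bp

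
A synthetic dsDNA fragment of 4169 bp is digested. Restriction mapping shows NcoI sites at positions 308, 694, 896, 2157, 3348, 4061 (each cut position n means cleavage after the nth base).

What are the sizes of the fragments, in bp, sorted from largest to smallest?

1261, 1191, 713, 386, 308, 202, 108 bp

Linear molecule, 6 cuts → 7 fragments:
  308 − 0 = 308 bp
  694 − 308 = 386 bp
  896 − 694 = 202 bp
  2157 − 896 = 1261 bp
  3348 − 2157 = 1191 bp
  4061 − 3348 = 713 bp
  4169 − 4061 = 108 bp
Sorted largest to smallest: 1261, 1191, 713, 386, 308, 202, 108 bp.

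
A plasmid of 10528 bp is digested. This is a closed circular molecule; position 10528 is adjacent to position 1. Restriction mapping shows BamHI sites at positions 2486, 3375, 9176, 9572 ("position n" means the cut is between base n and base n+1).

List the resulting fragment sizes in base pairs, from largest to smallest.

Circular molecule, 4 cuts → 4 fragments:
  3375 − 2486 = 889 bp
  9176 − 3375 = 5801 bp
  9572 − 9176 = 396 bp
  wrap: 10528 − 9572 + 2486 = 3442 bp
Sorted largest to smallest: 5801, 3442, 889, 396 bp.

5801, 3442, 889, 396 bp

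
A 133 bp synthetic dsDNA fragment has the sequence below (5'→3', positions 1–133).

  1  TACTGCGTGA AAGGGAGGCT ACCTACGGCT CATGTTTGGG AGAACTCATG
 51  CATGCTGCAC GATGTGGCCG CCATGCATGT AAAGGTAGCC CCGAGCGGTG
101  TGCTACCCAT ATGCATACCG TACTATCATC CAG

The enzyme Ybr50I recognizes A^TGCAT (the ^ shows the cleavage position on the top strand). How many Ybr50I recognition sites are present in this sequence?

ATGCAT occurs starting at positions 48, 73, 111.
Ybr50I cuts at 3 sites.

3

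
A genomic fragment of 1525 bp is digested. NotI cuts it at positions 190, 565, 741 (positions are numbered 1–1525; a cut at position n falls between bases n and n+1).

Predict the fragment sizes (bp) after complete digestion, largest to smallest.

Linear molecule, 3 cuts → 4 fragments:
  190 − 0 = 190 bp
  565 − 190 = 375 bp
  741 − 565 = 176 bp
  1525 − 741 = 784 bp
Sorted largest to smallest: 784, 375, 190, 176 bp.

784, 375, 190, 176 bp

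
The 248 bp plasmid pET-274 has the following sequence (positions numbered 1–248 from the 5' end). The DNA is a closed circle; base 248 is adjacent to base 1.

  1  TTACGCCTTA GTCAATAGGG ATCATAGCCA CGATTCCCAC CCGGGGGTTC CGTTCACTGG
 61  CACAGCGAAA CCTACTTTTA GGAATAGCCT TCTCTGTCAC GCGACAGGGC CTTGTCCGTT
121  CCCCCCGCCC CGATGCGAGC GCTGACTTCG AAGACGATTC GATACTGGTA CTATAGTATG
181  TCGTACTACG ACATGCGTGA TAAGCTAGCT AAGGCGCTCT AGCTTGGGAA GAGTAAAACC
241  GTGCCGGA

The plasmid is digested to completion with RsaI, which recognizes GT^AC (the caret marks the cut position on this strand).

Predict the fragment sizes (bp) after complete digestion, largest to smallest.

233, 15 bp

RsaI sites (GTAC) start at positions 168, 183.
RsaI cuts after base 2 of each site, so after positions 169, 184.
Circular molecule, 2 cuts → 2 fragments:
  170–184 → 15 bp
  185–248 then 1–169 → 64 + 169 = 233 bp
Sorted largest to smallest: 233, 15 bp.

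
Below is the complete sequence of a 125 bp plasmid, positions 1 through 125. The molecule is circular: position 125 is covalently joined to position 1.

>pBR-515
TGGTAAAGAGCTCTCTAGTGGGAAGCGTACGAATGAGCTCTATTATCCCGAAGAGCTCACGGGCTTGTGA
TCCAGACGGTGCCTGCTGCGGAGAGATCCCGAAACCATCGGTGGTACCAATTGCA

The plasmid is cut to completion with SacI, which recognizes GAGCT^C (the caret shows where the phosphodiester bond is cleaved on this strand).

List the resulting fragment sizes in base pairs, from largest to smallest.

SacI sites (GAGCTC) start at positions 8, 35, 53.
SacI cuts after base 5 of each site (before the last base), so after positions 12, 39, 57.
Circular molecule, 3 cuts → 3 fragments:
  13–39 → 27 bp
  40–57 → 18 bp
  58–125 then 1–12 → 68 + 12 = 80 bp
Sorted largest to smallest: 80, 27, 18 bp.

80, 27, 18 bp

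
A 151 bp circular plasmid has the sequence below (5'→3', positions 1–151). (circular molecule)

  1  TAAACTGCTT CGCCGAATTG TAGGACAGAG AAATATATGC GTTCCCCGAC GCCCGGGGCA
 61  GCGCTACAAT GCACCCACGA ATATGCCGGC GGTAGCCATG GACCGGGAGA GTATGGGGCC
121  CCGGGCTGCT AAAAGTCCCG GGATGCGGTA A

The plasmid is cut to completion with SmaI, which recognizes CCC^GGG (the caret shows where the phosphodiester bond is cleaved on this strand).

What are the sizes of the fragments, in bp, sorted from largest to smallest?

68, 66, 17 bp

SmaI sites (CCCGGG) start at positions 52, 120, 137.
SmaI cuts after base 3 of each site, so after positions 54, 122, 139.
Circular molecule, 3 cuts → 3 fragments:
  55–122 → 68 bp
  123–139 → 17 bp
  140–151 then 1–54 → 12 + 54 = 66 bp
Sorted largest to smallest: 68, 66, 17 bp.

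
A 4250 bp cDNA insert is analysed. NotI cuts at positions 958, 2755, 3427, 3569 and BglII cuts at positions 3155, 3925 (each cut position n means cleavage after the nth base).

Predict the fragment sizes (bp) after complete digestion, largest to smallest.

Combined cut positions (sorted): 958, 2755, 3155, 3427, 3569, 3925.
Linear molecule, 6 cuts → 7 fragments:
  958 − 0 = 958 bp
  2755 − 958 = 1797 bp
  3155 − 2755 = 400 bp
  3427 − 3155 = 272 bp
  3569 − 3427 = 142 bp
  3925 − 3569 = 356 bp
  4250 − 3925 = 325 bp
Sorted largest to smallest: 1797, 958, 400, 356, 325, 272, 142 bp.

1797, 958, 400, 356, 325, 272, 142 bp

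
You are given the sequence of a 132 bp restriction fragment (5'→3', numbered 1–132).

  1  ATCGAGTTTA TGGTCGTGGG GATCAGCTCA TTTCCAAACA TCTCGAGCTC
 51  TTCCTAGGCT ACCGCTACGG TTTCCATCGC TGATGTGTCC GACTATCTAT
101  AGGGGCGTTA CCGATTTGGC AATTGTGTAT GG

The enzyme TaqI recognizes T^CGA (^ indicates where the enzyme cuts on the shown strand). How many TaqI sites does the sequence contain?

TCGA occurs starting at positions 2, 43.
TaqI cuts at 2 sites.

2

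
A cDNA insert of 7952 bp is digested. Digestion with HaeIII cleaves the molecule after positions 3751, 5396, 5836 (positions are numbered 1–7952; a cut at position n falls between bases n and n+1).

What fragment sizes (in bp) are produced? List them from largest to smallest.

Linear molecule, 3 cuts → 4 fragments:
  3751 − 0 = 3751 bp
  5396 − 3751 = 1645 bp
  5836 − 5396 = 440 bp
  7952 − 5836 = 2116 bp
Sorted largest to smallest: 3751, 2116, 1645, 440 bp.

3751, 2116, 1645, 440 bp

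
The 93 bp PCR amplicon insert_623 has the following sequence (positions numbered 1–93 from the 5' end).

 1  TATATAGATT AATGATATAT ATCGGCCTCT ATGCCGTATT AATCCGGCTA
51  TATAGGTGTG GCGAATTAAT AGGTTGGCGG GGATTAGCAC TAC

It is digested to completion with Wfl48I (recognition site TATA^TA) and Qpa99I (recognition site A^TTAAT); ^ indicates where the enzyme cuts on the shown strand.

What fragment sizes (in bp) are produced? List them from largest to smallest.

Wfl48I sites (TATATA) start at positions 1, 16, 49.
Wfl48I cuts after base 4 of each site, so after positions 4, 19, 52.
Qpa99I sites (ATTAAT) start at positions 8, 38, 65.
Qpa99I cuts after the first base of each site, so after positions 8, 38, 65.
Combined cut positions: 4, 8, 19, 38, 52, 65.
Linear molecule, 6 cuts → 7 fragments:
  1–4 → 4 bp
  5–8 → 4 bp
  9–19 → 11 bp
  20–38 → 19 bp
  39–52 → 14 bp
  53–65 → 13 bp
  66–93 → 28 bp
Sorted largest to smallest: 28, 19, 14, 13, 11, 4, 4 bp.

28, 19, 14, 13, 11, 4, 4 bp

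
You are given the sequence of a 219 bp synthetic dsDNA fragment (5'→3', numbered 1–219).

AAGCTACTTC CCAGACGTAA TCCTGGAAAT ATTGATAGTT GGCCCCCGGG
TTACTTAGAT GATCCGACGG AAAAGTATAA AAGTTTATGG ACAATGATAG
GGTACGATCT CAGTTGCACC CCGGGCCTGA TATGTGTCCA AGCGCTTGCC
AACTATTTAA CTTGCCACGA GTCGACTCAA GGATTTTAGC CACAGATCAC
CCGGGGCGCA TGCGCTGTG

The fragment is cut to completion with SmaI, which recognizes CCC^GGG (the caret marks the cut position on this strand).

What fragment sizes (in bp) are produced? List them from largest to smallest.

SmaI sites (CCCGGG) start at positions 45, 120, 200.
SmaI cuts after base 3 of each site, so after positions 47, 122, 202.
Linear molecule, 3 cuts → 4 fragments:
  1–47 → 47 bp
  48–122 → 75 bp
  123–202 → 80 bp
  203–219 → 17 bp
Sorted largest to smallest: 80, 75, 47, 17 bp.

80, 75, 47, 17 bp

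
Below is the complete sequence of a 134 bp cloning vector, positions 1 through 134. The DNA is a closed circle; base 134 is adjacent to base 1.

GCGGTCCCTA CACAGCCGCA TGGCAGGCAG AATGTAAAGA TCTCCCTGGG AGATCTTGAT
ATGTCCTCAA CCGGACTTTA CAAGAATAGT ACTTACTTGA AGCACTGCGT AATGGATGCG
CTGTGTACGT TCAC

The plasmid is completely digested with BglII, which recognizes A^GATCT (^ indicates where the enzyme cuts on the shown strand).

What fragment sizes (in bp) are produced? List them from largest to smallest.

BglII sites (AGATCT) start at positions 38, 51.
BglII cuts after the first base of each site, so after positions 38, 51.
Circular molecule, 2 cuts → 2 fragments:
  39–51 → 13 bp
  52–134 then 1–38 → 83 + 38 = 121 bp
Sorted largest to smallest: 121, 13 bp.

121, 13 bp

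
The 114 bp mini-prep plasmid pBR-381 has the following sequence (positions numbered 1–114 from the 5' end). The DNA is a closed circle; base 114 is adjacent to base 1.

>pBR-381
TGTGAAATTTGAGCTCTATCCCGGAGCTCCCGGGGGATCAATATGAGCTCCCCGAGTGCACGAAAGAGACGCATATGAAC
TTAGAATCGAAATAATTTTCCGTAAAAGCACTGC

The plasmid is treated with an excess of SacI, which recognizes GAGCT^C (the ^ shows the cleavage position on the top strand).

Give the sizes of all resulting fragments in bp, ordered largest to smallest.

80, 21, 13 bp

SacI sites (GAGCTC) start at positions 11, 24, 45.
SacI cuts after base 5 of each site (before the last base), so after positions 15, 28, 49.
Circular molecule, 3 cuts → 3 fragments:
  16–28 → 13 bp
  29–49 → 21 bp
  50–114 then 1–15 → 65 + 15 = 80 bp
Sorted largest to smallest: 80, 21, 13 bp.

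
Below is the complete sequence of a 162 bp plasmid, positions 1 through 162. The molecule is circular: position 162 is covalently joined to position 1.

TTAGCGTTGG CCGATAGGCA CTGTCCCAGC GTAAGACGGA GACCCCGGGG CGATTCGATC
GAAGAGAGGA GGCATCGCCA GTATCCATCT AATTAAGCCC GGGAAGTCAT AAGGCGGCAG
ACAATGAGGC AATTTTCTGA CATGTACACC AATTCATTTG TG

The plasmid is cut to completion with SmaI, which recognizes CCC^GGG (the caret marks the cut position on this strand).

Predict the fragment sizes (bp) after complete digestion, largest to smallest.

108, 54 bp

SmaI sites (CCCGGG) start at positions 44, 98.
SmaI cuts after base 3 of each site, so after positions 46, 100.
Circular molecule, 2 cuts → 2 fragments:
  47–100 → 54 bp
  101–162 then 1–46 → 62 + 46 = 108 bp
Sorted largest to smallest: 108, 54 bp.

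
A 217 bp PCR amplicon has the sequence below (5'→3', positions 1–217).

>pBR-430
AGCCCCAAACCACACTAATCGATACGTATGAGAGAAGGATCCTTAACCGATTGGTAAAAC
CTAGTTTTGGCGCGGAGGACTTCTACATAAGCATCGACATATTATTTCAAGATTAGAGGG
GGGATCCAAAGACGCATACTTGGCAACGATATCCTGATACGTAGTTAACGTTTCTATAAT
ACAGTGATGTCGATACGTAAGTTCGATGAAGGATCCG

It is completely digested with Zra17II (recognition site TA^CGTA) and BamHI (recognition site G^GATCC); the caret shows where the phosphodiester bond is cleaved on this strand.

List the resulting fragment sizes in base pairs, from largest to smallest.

85, 37, 36, 24, 16, 13, 6 bp

Zra17II sites (TACGTA) start at positions 23, 158, 194.
Zra17II cuts after base 2 of each site, so after positions 24, 159, 195.
BamHI sites (GGATCC) start at positions 37, 122, 211.
BamHI cuts after the first base of each site, so after positions 37, 122, 211.
Combined cut positions: 24, 37, 122, 159, 195, 211.
Linear molecule, 6 cuts → 7 fragments:
  1–24 → 24 bp
  25–37 → 13 bp
  38–122 → 85 bp
  123–159 → 37 bp
  160–195 → 36 bp
  196–211 → 16 bp
  212–217 → 6 bp
Sorted largest to smallest: 85, 37, 36, 24, 16, 13, 6 bp.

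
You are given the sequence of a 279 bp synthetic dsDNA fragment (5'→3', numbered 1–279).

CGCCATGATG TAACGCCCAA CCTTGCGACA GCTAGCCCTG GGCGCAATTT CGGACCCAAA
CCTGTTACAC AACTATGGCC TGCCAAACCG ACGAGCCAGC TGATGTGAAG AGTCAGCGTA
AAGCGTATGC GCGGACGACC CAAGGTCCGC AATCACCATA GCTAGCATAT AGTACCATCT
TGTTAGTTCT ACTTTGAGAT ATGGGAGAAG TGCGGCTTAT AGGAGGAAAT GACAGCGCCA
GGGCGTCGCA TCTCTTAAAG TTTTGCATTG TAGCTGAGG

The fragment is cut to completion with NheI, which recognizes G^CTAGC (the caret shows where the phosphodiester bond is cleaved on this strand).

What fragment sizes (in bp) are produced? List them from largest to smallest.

NheI sites (GCTAGC) start at positions 31, 161.
NheI cuts after the first base of each site, so after positions 31, 161.
Linear molecule, 2 cuts → 3 fragments:
  1–31 → 31 bp
  32–161 → 130 bp
  162–279 → 118 bp
Sorted largest to smallest: 130, 118, 31 bp.

130, 118, 31 bp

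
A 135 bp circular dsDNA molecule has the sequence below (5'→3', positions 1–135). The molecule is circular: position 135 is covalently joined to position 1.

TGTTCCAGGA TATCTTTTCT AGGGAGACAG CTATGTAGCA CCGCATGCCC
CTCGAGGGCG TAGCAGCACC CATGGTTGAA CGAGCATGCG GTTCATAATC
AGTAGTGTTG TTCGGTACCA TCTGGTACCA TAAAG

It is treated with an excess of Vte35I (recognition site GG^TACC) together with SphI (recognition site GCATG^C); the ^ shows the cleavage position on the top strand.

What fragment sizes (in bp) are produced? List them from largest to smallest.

57, 41, 27, 10 bp

Vte35I sites (GGTACC) start at positions 114, 124.
Vte35I cuts after base 2 of each site, so after positions 115, 125.
SphI sites (GCATGC) start at positions 43, 84.
SphI cuts after base 5 of each site (before the last base), so after positions 47, 88.
Combined cut positions: 47, 88, 115, 125.
Circular molecule, 4 cuts → 4 fragments:
  48–88 → 41 bp
  89–115 → 27 bp
  116–125 → 10 bp
  126–135 then 1–47 → 10 + 47 = 57 bp
Sorted largest to smallest: 57, 41, 27, 10 bp.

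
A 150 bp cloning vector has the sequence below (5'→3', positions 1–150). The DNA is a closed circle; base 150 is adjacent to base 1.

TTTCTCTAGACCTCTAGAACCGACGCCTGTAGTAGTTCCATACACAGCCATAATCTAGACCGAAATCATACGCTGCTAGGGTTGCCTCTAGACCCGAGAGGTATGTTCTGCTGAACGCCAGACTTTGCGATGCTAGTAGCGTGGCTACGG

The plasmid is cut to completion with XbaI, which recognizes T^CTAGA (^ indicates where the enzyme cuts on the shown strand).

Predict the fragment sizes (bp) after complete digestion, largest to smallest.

68, 41, 33, 8 bp

XbaI sites (TCTAGA) start at positions 5, 13, 54, 87.
XbaI cuts after the first base of each site, so after positions 5, 13, 54, 87.
Circular molecule, 4 cuts → 4 fragments:
  6–13 → 8 bp
  14–54 → 41 bp
  55–87 → 33 bp
  88–150 then 1–5 → 63 + 5 = 68 bp
Sorted largest to smallest: 68, 41, 33, 8 bp.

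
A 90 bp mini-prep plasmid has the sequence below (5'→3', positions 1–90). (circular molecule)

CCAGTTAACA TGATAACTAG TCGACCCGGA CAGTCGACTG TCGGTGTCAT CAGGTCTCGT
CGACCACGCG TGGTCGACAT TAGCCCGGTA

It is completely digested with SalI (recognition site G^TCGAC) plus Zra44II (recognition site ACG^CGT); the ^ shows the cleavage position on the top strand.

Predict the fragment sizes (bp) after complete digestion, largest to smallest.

37, 26, 13, 9, 5 bp

SalI sites (GTCGAC) start at positions 20, 33, 59, 73.
SalI cuts after the first base of each site, so after positions 20, 33, 59, 73.
The Zra44II site (ACGCGT) starts at position 66.
Zra44II cuts after base 3 of each site, so after position 68.
Combined cut positions: 20, 33, 59, 68, 73.
Circular molecule, 5 cuts → 5 fragments:
  21–33 → 13 bp
  34–59 → 26 bp
  60–68 → 9 bp
  69–73 → 5 bp
  74–90 then 1–20 → 17 + 20 = 37 bp
Sorted largest to smallest: 37, 26, 13, 9, 5 bp.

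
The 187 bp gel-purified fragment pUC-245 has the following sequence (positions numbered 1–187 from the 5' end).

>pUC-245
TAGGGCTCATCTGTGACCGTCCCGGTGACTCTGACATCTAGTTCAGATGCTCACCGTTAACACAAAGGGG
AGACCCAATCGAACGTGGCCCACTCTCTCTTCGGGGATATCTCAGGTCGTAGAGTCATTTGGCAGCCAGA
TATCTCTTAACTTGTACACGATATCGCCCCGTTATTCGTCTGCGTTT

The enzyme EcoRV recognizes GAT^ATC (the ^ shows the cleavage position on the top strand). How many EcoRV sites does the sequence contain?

3

GATATC occurs starting at positions 106, 139, 160.
EcoRV cuts at 3 sites.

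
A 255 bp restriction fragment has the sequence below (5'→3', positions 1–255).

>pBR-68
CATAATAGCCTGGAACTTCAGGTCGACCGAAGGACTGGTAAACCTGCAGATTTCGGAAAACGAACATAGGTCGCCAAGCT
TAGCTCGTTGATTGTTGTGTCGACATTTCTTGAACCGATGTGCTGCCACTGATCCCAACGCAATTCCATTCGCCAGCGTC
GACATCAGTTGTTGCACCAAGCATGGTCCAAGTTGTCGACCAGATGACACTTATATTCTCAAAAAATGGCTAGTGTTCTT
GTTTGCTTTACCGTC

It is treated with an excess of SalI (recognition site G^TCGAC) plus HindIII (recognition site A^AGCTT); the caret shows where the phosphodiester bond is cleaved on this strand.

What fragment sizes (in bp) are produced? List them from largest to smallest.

SalI sites (GTCGAC) start at positions 22, 99, 158, 195.
SalI cuts after the first base of each site, so after positions 22, 99, 158, 195.
The HindIII site (AAGCTT) starts at position 76.
HindIII cuts after the first base of each site, so after position 76.
Combined cut positions: 22, 76, 99, 158, 195.
Linear molecule, 5 cuts → 6 fragments:
  1–22 → 22 bp
  23–76 → 54 bp
  77–99 → 23 bp
  100–158 → 59 bp
  159–195 → 37 bp
  196–255 → 60 bp
Sorted largest to smallest: 60, 59, 54, 37, 23, 22 bp.

60, 59, 54, 37, 23, 22 bp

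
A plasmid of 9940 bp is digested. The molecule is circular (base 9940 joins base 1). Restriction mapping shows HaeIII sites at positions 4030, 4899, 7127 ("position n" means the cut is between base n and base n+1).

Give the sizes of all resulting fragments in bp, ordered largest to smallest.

Circular molecule, 3 cuts → 3 fragments:
  4899 − 4030 = 869 bp
  7127 − 4899 = 2228 bp
  wrap: 9940 − 7127 + 4030 = 6843 bp
Sorted largest to smallest: 6843, 2228, 869 bp.

6843, 2228, 869 bp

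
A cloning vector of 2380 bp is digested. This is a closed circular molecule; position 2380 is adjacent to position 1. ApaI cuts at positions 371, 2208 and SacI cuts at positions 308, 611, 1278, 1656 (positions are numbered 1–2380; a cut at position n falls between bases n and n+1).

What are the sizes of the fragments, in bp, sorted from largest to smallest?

667, 552, 480, 378, 240, 63 bp

Combined cut positions (sorted): 308, 371, 611, 1278, 1656, 2208.
Circular molecule, 6 cuts → 6 fragments:
  371 − 308 = 63 bp
  611 − 371 = 240 bp
  1278 − 611 = 667 bp
  1656 − 1278 = 378 bp
  2208 − 1656 = 552 bp
  wrap: 2380 − 2208 + 308 = 480 bp
Sorted largest to smallest: 667, 552, 480, 378, 240, 63 bp.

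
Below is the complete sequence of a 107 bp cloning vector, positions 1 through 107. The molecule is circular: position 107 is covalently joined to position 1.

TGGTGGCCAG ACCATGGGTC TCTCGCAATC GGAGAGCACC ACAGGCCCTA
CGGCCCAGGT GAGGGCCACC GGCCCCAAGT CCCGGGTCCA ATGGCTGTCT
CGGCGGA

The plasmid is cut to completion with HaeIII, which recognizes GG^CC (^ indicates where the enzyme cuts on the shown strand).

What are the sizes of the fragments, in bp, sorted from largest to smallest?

41, 39, 12, 8, 7 bp

HaeIII sites (GGCC) start at positions 5, 44, 52, 64, 71.
HaeIII cuts after base 2 of each site, so after positions 6, 45, 53, 65, 72.
Circular molecule, 5 cuts → 5 fragments:
  7–45 → 39 bp
  46–53 → 8 bp
  54–65 → 12 bp
  66–72 → 7 bp
  73–107 then 1–6 → 35 + 6 = 41 bp
Sorted largest to smallest: 41, 39, 12, 8, 7 bp.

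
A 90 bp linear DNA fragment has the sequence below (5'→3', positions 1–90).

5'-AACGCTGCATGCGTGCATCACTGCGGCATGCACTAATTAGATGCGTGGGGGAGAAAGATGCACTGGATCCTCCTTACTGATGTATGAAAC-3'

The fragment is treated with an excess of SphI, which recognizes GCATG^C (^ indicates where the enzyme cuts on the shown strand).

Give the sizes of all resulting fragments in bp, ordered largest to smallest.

SphI sites (GCATGC) start at positions 7, 26.
SphI cuts after base 5 of each site (before the last base), so after positions 11, 30.
Linear molecule, 2 cuts → 3 fragments:
  1–11 → 11 bp
  12–30 → 19 bp
  31–90 → 60 bp
Sorted largest to smallest: 60, 19, 11 bp.

60, 19, 11 bp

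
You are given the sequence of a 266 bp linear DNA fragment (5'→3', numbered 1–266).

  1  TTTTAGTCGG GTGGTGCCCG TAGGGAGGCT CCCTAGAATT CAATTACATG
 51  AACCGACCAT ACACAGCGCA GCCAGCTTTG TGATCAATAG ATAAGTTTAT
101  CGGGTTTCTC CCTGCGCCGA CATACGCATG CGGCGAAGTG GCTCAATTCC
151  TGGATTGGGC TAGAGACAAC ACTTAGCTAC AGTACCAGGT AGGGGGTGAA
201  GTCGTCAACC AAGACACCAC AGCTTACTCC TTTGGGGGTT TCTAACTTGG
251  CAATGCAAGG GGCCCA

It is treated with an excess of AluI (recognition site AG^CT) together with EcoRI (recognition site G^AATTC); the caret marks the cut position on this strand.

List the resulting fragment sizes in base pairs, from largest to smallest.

AluI sites (AGCT) start at positions 74, 175, 221.
AluI cuts after base 2 of each site, so after positions 75, 176, 222.
The EcoRI site (GAATTC) starts at position 36.
EcoRI cuts after the first base of each site, so after position 36.
Combined cut positions: 36, 75, 176, 222.
Linear molecule, 4 cuts → 5 fragments:
  1–36 → 36 bp
  37–75 → 39 bp
  76–176 → 101 bp
  177–222 → 46 bp
  223–266 → 44 bp
Sorted largest to smallest: 101, 46, 44, 39, 36 bp.

101, 46, 44, 39, 36 bp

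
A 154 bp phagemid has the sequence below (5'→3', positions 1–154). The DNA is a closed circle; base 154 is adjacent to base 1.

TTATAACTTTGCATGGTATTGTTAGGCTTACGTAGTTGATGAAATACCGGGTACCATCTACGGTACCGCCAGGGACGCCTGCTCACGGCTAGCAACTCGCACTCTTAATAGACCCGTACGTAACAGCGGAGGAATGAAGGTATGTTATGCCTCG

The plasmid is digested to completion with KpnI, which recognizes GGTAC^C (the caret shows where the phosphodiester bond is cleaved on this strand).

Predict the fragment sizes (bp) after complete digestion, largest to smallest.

142, 12 bp

KpnI sites (GGTACC) start at positions 50, 62.
KpnI cuts after base 5 of each site (before the last base), so after positions 54, 66.
Circular molecule, 2 cuts → 2 fragments:
  55–66 → 12 bp
  67–154 then 1–54 → 88 + 54 = 142 bp
Sorted largest to smallest: 142, 12 bp.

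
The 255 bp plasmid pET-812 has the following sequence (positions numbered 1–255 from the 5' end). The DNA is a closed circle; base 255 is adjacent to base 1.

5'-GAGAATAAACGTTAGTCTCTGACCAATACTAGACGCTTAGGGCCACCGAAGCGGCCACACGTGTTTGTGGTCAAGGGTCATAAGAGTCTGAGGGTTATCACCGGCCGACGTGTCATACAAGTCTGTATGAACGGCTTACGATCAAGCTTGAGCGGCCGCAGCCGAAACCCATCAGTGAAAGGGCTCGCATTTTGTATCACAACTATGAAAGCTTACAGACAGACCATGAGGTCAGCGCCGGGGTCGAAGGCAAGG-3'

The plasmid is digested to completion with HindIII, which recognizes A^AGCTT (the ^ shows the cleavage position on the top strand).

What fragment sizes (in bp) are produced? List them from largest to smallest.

HindIII sites (AAGCTT) start at positions 144, 209.
HindIII cuts after the first base of each site, so after positions 144, 209.
Circular molecule, 2 cuts → 2 fragments:
  145–209 → 65 bp
  210–255 then 1–144 → 46 + 144 = 190 bp
Sorted largest to smallest: 190, 65 bp.

190, 65 bp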